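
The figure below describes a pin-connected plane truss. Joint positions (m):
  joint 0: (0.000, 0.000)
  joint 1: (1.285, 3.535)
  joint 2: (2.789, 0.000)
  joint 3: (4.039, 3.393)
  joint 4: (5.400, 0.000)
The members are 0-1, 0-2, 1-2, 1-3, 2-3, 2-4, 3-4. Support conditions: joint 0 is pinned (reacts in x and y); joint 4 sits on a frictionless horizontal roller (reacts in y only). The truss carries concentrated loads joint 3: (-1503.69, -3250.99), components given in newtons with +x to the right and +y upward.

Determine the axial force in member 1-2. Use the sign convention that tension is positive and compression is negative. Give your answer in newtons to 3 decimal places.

N=5 nodes, M=7 members, R=3 reactions → 2N=10, M+R=10
member 0 (0-1): L=3.7613, (cx,cy)=(0.3416,0.9398)
member 1 (0-2): L=2.7890, (cx,cy)=(1.0000,0.0000)
member 2 (1-2): L=3.8416, (cx,cy)=(0.3915,-0.9202)
member 3 (1-3): L=2.7577, (cx,cy)=(0.9987,-0.0515)
member 4 (2-3): L=3.6159, (cx,cy)=(0.3457,0.9383)
member 5 (2-4): L=2.6110, (cx,cy)=(1.0000,0.0000)
member 6 (3-4): L=3.6558, (cx,cy)=(0.3723,-0.9281)
solve A·x = −loads:
  F[0-1] = -1877.1312 N (compression)
  F[0-2] = -862.3938 N (compression)
  F[1-2] = +1996.9664 N (tension)
  F[1-3] = -1424.9968 N (compression)
  F[2-3] = -1958.2991 N (compression)
  F[2-4] = +596.3858 N (tension)
  F[3-4] = -1601.9535 N (compression)
  Rx@0 = +1503.6900 N
  Ry@0 = +1764.1884 N
  Ry@4 = +1486.8016 N

1996.966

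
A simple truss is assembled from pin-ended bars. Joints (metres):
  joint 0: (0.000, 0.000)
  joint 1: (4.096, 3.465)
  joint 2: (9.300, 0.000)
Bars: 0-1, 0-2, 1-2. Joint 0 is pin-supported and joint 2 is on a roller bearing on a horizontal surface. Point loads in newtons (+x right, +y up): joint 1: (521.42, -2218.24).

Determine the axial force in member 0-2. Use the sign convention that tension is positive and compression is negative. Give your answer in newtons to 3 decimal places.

1759.073

N=3 nodes, M=3 members, R=3 reactions → 2N=6, M+R=6
member 0 (0-1): L=5.3650, (cx,cy)=(0.7635,0.6459)
member 1 (0-2): L=9.3000, (cx,cy)=(1.0000,0.0000)
member 2 (1-2): L=6.2520, (cx,cy)=(0.8324,-0.5542)
solve A·x = −loads:
  F[0-1] = -1621.1021 N (compression)
  F[0-2] = +1759.0732 N (tension)
  F[1-2] = -2113.3307 N (compression)
  Rx@0 = -521.4200 N
  Ry@0 = +1046.9893 N
  Ry@2 = +1171.2507 N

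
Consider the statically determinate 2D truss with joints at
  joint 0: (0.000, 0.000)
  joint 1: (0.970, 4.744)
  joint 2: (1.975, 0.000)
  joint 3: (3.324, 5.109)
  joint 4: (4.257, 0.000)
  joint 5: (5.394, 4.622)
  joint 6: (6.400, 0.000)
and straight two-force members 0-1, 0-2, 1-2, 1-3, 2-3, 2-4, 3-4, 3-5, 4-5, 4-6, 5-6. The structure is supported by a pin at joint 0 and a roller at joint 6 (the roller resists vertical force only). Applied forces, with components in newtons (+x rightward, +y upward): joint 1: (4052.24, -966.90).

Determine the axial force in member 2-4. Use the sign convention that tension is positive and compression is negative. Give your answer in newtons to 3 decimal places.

N=7 nodes, M=11 members, R=3 reactions → 2N=14, M+R=14
member 0 (0-1): L=4.8422, (cx,cy)=(0.2003,0.9797)
member 1 (0-2): L=1.9750, (cx,cy)=(1.0000,0.0000)
member 2 (1-2): L=4.8493, (cx,cy)=(0.2072,-0.9783)
member 3 (1-3): L=2.3821, (cx,cy)=(0.9882,0.1532)
member 4 (2-3): L=5.2841, (cx,cy)=(0.2553,0.9669)
member 5 (2-4): L=2.2820, (cx,cy)=(1.0000,0.0000)
member 6 (3-4): L=5.1935, (cx,cy)=(0.1796,-0.9837)
member 7 (3-5): L=2.1265, (cx,cy)=(0.9734,-0.2290)
member 8 (4-5): L=4.7598, (cx,cy)=(0.2389,0.9711)
member 9 (4-6): L=2.1430, (cx,cy)=(1.0000,0.0000)
member 10 (5-6): L=4.7302, (cx,cy)=(0.2127,-0.9771)
solve A·x = −loads:
  F[0-1] = +2228.5420 N (tension)
  F[0-2] = +3605.8092 N (tension)
  F[1-2] = -3671.1030 N (compression)
  F[1-3] = -2878.9805 N (compression)
  F[2-3] = +3714.4837 N (tension)
  F[2-4] = +1896.6973 N (tension)
  F[3-4] = -2872.1599 N (compression)
  F[3-5] = -1418.4167 N (compression)
  F[4-5] = +2909.6672 N (tension)
  F[4-6] = +685.6708 N (tension)
  F[5-6] = -3224.0250 N (compression)
  Rx@0 = -4052.2400 N
  Ry@0 = -2183.3687 N
  Ry@6 = +3150.2687 N

1896.697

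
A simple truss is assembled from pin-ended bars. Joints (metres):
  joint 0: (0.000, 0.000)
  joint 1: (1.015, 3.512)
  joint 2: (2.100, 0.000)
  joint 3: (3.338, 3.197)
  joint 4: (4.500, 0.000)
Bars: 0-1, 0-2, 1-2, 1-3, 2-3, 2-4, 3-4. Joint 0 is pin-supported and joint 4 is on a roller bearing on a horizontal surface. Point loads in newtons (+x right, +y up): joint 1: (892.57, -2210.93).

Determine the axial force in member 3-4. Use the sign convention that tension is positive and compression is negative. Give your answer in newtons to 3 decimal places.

-1271.794

N=5 nodes, M=7 members, R=3 reactions → 2N=10, M+R=10
member 0 (0-1): L=3.6557, (cx,cy)=(0.2776,0.9607)
member 1 (0-2): L=2.1000, (cx,cy)=(1.0000,0.0000)
member 2 (1-2): L=3.6758, (cx,cy)=(0.2952,-0.9554)
member 3 (1-3): L=2.3443, (cx,cy)=(0.9909,-0.1344)
member 4 (2-3): L=3.4283, (cx,cy)=(0.3611,0.9325)
member 5 (2-4): L=2.4000, (cx,cy)=(1.0000,0.0000)
member 6 (3-4): L=3.4016, (cx,cy)=(0.3416,-0.9398)
solve A·x = −loads:
  F[0-1] = -1057.2070 N (compression)
  F[0-2] = +1186.0995 N (tension)
  F[1-2] = -1130.0347 N (compression)
  F[1-3] = -860.3435 N (compression)
  F[2-3] = +1157.8084 N (tension)
  F[2-4] = +434.4466 N (tension)
  F[3-4] = -1271.7937 N (compression)
  Rx@0 = -892.5700 N
  Ry@0 = +1015.6412 N
  Ry@4 = +1195.2888 N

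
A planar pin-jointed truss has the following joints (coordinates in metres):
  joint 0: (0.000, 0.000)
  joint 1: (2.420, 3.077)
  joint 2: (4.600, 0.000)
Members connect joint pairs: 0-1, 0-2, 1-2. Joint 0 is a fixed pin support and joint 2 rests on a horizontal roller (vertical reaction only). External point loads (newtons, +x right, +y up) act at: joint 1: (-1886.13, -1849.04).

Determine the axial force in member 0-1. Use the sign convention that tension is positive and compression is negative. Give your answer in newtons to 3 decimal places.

N=3 nodes, M=3 members, R=3 reactions → 2N=6, M+R=6
member 0 (0-1): L=3.9146, (cx,cy)=(0.6182,0.7860)
member 1 (0-2): L=4.6000, (cx,cy)=(1.0000,0.0000)
member 2 (1-2): L=3.7710, (cx,cy)=(0.5781,-0.8160)
solve A·x = −loads:
  F[0-1] = -2719.9378 N (compression)
  F[0-2] = -204.6813 N (compression)
  F[1-2] = +354.0598 N (tension)
  Rx@0 = +1886.1300 N
  Ry@0 = +2137.9411 N
  Ry@2 = -288.9011 N

-2719.938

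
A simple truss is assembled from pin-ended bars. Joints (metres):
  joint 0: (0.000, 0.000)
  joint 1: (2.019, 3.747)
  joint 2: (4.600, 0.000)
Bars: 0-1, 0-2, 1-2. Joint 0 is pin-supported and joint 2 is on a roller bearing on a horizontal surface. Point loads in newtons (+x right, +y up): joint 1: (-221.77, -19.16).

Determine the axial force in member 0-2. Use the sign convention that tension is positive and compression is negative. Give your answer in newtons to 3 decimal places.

N=3 nodes, M=3 members, R=3 reactions → 2N=6, M+R=6
member 0 (0-1): L=4.2563, (cx,cy)=(0.4744,0.8803)
member 1 (0-2): L=4.6000, (cx,cy)=(1.0000,0.0000)
member 2 (1-2): L=4.5499, (cx,cy)=(0.5673,-0.8235)
solve A·x = −loads:
  F[0-1] = -217.4133 N (compression)
  F[0-2] = -118.6396 N (compression)
  F[1-2] = +209.1430 N (tension)
  Rx@0 = +221.7700 N
  Ry@0 = +191.3966 N
  Ry@2 = -172.2366 N

-118.640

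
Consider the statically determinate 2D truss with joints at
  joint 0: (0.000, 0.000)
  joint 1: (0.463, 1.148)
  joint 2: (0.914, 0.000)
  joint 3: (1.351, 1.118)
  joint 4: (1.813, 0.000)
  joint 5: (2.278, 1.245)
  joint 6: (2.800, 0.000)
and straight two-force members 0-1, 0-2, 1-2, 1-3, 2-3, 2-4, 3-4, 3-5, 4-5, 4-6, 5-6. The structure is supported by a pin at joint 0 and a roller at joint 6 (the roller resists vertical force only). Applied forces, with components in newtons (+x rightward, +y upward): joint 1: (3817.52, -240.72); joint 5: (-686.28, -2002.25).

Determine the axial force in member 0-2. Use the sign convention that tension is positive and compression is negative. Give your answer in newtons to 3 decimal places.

2854.633

N=7 nodes, M=11 members, R=3 reactions → 2N=14, M+R=14
member 0 (0-1): L=1.2379, (cx,cy)=(0.3740,0.9274)
member 1 (0-2): L=0.9140, (cx,cy)=(1.0000,0.0000)
member 2 (1-2): L=1.2334, (cx,cy)=(0.3657,-0.9308)
member 3 (1-3): L=0.8885, (cx,cy)=(0.9994,-0.0338)
member 4 (2-3): L=1.2004, (cx,cy)=(0.3641,0.9314)
member 5 (2-4): L=0.8990, (cx,cy)=(1.0000,0.0000)
member 6 (3-4): L=1.2097, (cx,cy)=(0.3819,-0.9242)
member 7 (3-5): L=0.9357, (cx,cy)=(0.9907,0.1357)
member 8 (4-5): L=1.3290, (cx,cy)=(0.3499,0.9368)
member 9 (4-6): L=0.9870, (cx,cy)=(1.0000,0.0000)
member 10 (5-6): L=1.3500, (cx,cy)=(0.3867,-0.9222)
solve A·x = −loads:
  F[0-1] = +739.5204 N (tension)
  F[0-2] = +2854.6330 N (tension)
  F[1-2] = -878.6344 N (compression)
  F[1-3] = -3221.4751 N (compression)
  F[2-3] = +878.0435 N (tension)
  F[2-4] = +2213.7032 N (tension)
  F[3-4] = -1355.6936 N (compression)
  F[3-5] = -2404.4777 N (compression)
  F[4-5] = +1337.4677 N (tension)
  F[4-6] = +1227.9838 N (tension)
  F[5-6] = -3175.8279 N (compression)
  Rx@0 = -3131.2400 N
  Ry@0 = -685.8419 N
  Ry@6 = +2928.8119 N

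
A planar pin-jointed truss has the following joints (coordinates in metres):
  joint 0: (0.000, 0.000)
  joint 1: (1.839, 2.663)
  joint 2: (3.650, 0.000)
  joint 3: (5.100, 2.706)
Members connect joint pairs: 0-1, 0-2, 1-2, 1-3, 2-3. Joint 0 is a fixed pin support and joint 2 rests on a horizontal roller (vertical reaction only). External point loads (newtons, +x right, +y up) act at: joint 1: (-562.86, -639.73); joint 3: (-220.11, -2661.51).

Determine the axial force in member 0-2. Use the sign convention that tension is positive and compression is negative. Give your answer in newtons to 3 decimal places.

-897.648

N=4 nodes, M=5 members, R=3 reactions → 2N=8, M+R=8
member 0 (0-1): L=3.2363, (cx,cy)=(0.5682,0.8229)
member 1 (0-2): L=3.6500, (cx,cy)=(1.0000,0.0000)
member 2 (1-2): L=3.2204, (cx,cy)=(0.5623,-0.8269)
member 3 (1-3): L=3.2613, (cx,cy)=(0.9999,0.0132)
member 4 (2-3): L=3.0700, (cx,cy)=(0.4723,0.8814)
solve A·x = −loads:
  F[0-1] = +201.8104 N (tension)
  F[0-2] = -897.6479 N (compression)
  F[1-2] = -955.0997 N (compression)
  F[1-3] = +1214.7381 N (tension)
  F[2-3] = -3037.7020 N (compression)
  Rx@0 = +782.9700 N
  Ry@0 = -166.0615 N
  Ry@2 = +3467.3015 N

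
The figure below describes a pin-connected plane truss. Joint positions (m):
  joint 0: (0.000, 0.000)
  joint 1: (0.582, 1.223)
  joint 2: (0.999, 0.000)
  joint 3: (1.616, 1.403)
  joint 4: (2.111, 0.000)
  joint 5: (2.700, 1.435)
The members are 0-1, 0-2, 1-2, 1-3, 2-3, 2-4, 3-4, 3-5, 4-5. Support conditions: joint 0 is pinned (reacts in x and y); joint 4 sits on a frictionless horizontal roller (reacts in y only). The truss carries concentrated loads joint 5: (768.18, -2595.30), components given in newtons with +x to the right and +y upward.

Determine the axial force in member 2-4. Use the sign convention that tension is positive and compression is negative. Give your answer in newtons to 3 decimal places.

N=6 nodes, M=9 members, R=3 reactions → 2N=12, M+R=12
member 0 (0-1): L=1.3544, (cx,cy)=(0.4297,0.9030)
member 1 (0-2): L=0.9990, (cx,cy)=(1.0000,0.0000)
member 2 (1-2): L=1.2921, (cx,cy)=(0.3227,-0.9465)
member 3 (1-3): L=1.0496, (cx,cy)=(0.9852,0.1715)
member 4 (2-3): L=1.5327, (cx,cy)=(0.4026,0.9154)
member 5 (2-4): L=1.1120, (cx,cy)=(1.0000,0.0000)
member 6 (3-4): L=1.4878, (cx,cy)=(0.3327,-0.9430)
member 7 (3-5): L=1.0845, (cx,cy)=(0.9996,0.0295)
member 8 (4-5): L=1.5512, (cx,cy)=(0.3797,0.9251)
solve A·x = −loads:
  F[0-1] = +1380.2397 N (tension)
  F[0-2] = +175.0851 N (tension)
  F[1-2] = -1140.0197 N (compression)
  F[1-3] = +975.4560 N (tension)
  F[2-3] = +1178.7539 N (tension)
  F[2-4] = -667.3469 N (compression)
  F[3-4] = -1263.5128 N (compression)
  F[3-5] = +1856.7246 N (tension)
  F[4-5] = -2864.6347 N (compression)
  Rx@0 = -768.1800 N
  Ry@0 = -1246.3145 N
  Ry@4 = +3841.6145 N

-667.347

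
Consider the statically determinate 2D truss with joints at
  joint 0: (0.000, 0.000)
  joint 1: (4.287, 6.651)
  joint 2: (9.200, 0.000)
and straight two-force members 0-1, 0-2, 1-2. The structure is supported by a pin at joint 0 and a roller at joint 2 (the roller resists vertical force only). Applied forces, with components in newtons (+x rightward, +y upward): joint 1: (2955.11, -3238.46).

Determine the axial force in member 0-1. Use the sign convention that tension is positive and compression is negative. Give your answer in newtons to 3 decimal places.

N=3 nodes, M=3 members, R=3 reactions → 2N=6, M+R=6
member 0 (0-1): L=7.9129, (cx,cy)=(0.5418,0.8405)
member 1 (0-2): L=9.2000, (cx,cy)=(1.0000,0.0000)
member 2 (1-2): L=8.2688, (cx,cy)=(0.5942,-0.8043)
solve A·x = −loads:
  F[0-1] = +484.1543 N (tension)
  F[0-2] = +2692.8084 N (tension)
  F[1-2] = -4532.1282 N (compression)
  Rx@0 = -2955.1100 N
  Ry@0 = -406.9438 N
  Ry@2 = +3645.4038 N

484.154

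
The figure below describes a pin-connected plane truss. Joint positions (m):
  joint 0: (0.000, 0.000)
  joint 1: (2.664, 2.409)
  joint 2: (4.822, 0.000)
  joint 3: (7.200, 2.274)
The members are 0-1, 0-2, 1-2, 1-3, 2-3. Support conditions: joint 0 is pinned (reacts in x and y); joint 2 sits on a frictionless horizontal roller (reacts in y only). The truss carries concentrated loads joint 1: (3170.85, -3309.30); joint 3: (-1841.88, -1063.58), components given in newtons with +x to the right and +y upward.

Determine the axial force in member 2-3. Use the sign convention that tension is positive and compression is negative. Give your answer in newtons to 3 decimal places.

N=4 nodes, M=5 members, R=3 reactions → 2N=8, M+R=8
member 0 (0-1): L=3.5917, (cx,cy)=(0.7417,0.6707)
member 1 (0-2): L=4.8220, (cx,cy)=(1.0000,0.0000)
member 2 (1-2): L=3.2342, (cx,cy)=(0.6672,-0.7448)
member 3 (1-3): L=4.5380, (cx,cy)=(0.9996,-0.0297)
member 4 (2-3): L=3.2903, (cx,cy)=(0.7227,0.6911)
solve A·x = −loads:
  F[0-1] = -359.3270 N (compression)
  F[0-2] = +1595.4878 N (tension)
  F[1-2] = -4091.0970 N (compression)
  F[1-3] = -707.9474 N (compression)
  F[2-3] = -1569.3817 N (compression)
  Rx@0 = -1328.9700 N
  Ry@0 = +241.0066 N
  Ry@2 = +4131.8734 N

-1569.382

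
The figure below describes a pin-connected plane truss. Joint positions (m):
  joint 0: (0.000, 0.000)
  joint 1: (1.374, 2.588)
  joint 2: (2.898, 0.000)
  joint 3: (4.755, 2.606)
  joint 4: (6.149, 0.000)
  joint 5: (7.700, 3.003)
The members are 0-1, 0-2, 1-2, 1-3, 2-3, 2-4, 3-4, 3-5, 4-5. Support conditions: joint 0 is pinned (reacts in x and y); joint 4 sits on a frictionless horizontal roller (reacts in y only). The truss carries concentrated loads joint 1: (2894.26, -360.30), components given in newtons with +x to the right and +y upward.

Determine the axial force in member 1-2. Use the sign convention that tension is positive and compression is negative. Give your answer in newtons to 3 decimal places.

-1517.136

N=6 nodes, M=9 members, R=3 reactions → 2N=12, M+R=12
member 0 (0-1): L=2.9301, (cx,cy)=(0.4689,0.8832)
member 1 (0-2): L=2.8980, (cx,cy)=(1.0000,0.0000)
member 2 (1-2): L=3.0034, (cx,cy)=(0.5074,-0.8617)
member 3 (1-3): L=3.3810, (cx,cy)=(1.0000,0.0053)
member 4 (2-3): L=3.2000, (cx,cy)=(0.5803,0.8144)
member 5 (2-4): L=3.2510, (cx,cy)=(1.0000,0.0000)
member 6 (3-4): L=2.9554, (cx,cy)=(0.4717,-0.8818)
member 7 (3-5): L=2.9716, (cx,cy)=(0.9910,0.1336)
member 8 (4-5): L=3.3799, (cx,cy)=(0.4589,0.8885)
solve A·x = −loads:
  F[0-1] = +1062.3957 N (tension)
  F[0-2] = +2396.0790 N (tension)
  F[1-2] = -1517.1359 N (compression)
  F[1-3] = -1626.2655 N (compression)
  F[2-3] = +1605.2648 N (tension)
  F[2-4] = +694.6729 N (tension)
  F[3-4] = -1472.7734 N (compression)
  F[3-5] = +0.0000 N (tension)
  F[4-5] = +0.0000 N (tension)
  Rx@0 = -2894.2600 N
  Ry@0 = -938.3497 N
  Ry@4 = +1298.6497 N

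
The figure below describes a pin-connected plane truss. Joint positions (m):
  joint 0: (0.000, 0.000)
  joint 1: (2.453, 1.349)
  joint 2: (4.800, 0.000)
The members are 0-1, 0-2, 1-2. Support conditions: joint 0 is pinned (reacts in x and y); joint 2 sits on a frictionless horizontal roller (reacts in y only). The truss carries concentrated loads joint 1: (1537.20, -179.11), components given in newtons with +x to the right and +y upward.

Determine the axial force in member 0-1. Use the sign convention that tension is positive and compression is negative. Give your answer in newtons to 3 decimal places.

714.787

N=3 nodes, M=3 members, R=3 reactions → 2N=6, M+R=6
member 0 (0-1): L=2.7995, (cx,cy)=(0.8762,0.4819)
member 1 (0-2): L=4.8000, (cx,cy)=(1.0000,0.0000)
member 2 (1-2): L=2.7071, (cx,cy)=(0.8670,-0.4983)
solve A·x = −loads:
  F[0-1] = +714.7871 N (tension)
  F[0-2] = +910.8760 N (tension)
  F[1-2] = -1050.6186 N (compression)
  Rx@0 = -1537.2000 N
  Ry@0 = -344.4399 N
  Ry@2 = +523.5499 N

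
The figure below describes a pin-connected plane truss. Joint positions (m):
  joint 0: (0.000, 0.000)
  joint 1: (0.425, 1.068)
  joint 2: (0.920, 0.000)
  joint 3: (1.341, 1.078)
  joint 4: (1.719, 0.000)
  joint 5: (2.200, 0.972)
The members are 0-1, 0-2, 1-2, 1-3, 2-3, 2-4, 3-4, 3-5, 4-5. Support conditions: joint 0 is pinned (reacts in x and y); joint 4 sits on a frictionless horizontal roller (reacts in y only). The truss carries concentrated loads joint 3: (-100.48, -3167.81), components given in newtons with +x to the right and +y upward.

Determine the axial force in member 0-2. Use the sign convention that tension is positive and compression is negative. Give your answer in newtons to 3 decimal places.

N=6 nodes, M=9 members, R=3 reactions → 2N=12, M+R=12
member 0 (0-1): L=1.1495, (cx,cy)=(0.3697,0.9291)
member 1 (0-2): L=0.9200, (cx,cy)=(1.0000,0.0000)
member 2 (1-2): L=1.1771, (cx,cy)=(0.4205,-0.9073)
member 3 (1-3): L=0.9161, (cx,cy)=(0.9999,0.0109)
member 4 (2-3): L=1.1573, (cx,cy)=(0.3638,0.9315)
member 5 (2-4): L=0.7990, (cx,cy)=(1.0000,0.0000)
member 6 (3-4): L=1.1424, (cx,cy)=(0.3309,-0.9437)
member 7 (3-5): L=0.8655, (cx,cy)=(0.9925,-0.1225)
member 8 (4-5): L=1.0845, (cx,cy)=(0.4435,0.8963)
solve A·x = −loads:
  F[0-1] = -817.5327 N (compression)
  F[0-2] = +201.7946 N (tension)
  F[1-2] = +829.3859 N (tension)
  F[1-3] = -651.0803 N (compression)
  F[2-3] = -807.8403 N (compression)
  F[2-4] = +844.4378 N (tension)
  F[3-4] = -2551.9715 N (compression)
  F[3-5] = +0.0000 N (tension)
  F[4-5] = -0.0000 N (compression)
  Rx@0 = +100.4800 N
  Ry@0 = +759.5984 N
  Ry@4 = +2408.2116 N

201.795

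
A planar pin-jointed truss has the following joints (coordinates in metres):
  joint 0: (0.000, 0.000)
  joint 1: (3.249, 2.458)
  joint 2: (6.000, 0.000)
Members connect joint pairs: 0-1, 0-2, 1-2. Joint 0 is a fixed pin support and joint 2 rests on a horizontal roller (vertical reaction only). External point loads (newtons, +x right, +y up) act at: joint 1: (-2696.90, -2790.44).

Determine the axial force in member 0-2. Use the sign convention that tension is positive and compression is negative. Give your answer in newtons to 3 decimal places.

N=3 nodes, M=3 members, R=3 reactions → 2N=6, M+R=6
member 0 (0-1): L=4.0740, (cx,cy)=(0.7975,0.6033)
member 1 (0-2): L=6.0000, (cx,cy)=(1.0000,0.0000)
member 2 (1-2): L=3.6891, (cx,cy)=(0.7457,-0.6663)
solve A·x = −loads:
  F[0-1] = -3951.7925 N (compression)
  F[0-2] = +454.6125 N (tension)
  F[1-2] = -609.6437 N (compression)
  Rx@0 = +2696.9000 N
  Ry@0 = +2384.2468 N
  Ry@2 = +406.1932 N

454.613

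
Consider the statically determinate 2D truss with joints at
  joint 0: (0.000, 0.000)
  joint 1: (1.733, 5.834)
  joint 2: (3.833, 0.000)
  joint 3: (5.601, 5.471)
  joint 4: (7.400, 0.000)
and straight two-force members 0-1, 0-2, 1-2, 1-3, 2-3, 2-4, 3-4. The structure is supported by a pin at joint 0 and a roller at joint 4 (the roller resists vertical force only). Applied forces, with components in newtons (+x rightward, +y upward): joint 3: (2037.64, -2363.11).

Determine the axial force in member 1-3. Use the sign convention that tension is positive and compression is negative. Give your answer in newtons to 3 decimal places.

N=5 nodes, M=7 members, R=3 reactions → 2N=10, M+R=10
member 0 (0-1): L=6.0860, (cx,cy)=(0.2848,0.9586)
member 1 (0-2): L=3.8330, (cx,cy)=(1.0000,0.0000)
member 2 (1-2): L=6.2004, (cx,cy)=(0.3387,-0.9409)
member 3 (1-3): L=3.8850, (cx,cy)=(0.9956,-0.0934)
member 4 (2-3): L=5.7496, (cx,cy)=(0.3075,0.9515)
member 5 (2-4): L=3.5670, (cx,cy)=(1.0000,0.0000)
member 6 (3-4): L=5.7592, (cx,cy)=(0.3124,-0.9500)
solve A·x = −loads:
  F[0-1] = +972.2356 N (tension)
  F[0-2] = +1760.7920 N (tension)
  F[1-2] = -1053.7355 N (compression)
  F[1-3] = +636.5172 N (tension)
  F[2-3] = +1041.9439 N (tension)
  F[2-4] = +1083.5089 N (tension)
  F[3-4] = -3468.6664 N (compression)
  Rx@0 = -2037.6400 N
  Ry@0 = -931.9856 N
  Ry@4 = +3295.0956 N

636.517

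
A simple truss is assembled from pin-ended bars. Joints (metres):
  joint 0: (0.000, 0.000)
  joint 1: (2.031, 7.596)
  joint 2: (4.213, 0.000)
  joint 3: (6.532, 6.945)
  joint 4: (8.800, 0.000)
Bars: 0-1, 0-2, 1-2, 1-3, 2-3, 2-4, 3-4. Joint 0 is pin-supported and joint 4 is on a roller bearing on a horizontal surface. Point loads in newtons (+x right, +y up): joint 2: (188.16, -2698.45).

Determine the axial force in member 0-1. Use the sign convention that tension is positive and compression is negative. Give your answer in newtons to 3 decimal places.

-1455.977

N=5 nodes, M=7 members, R=3 reactions → 2N=10, M+R=10
member 0 (0-1): L=7.8628, (cx,cy)=(0.2583,0.9661)
member 1 (0-2): L=4.2130, (cx,cy)=(1.0000,0.0000)
member 2 (1-2): L=7.9032, (cx,cy)=(0.2761,-0.9611)
member 3 (1-3): L=4.5478, (cx,cy)=(0.9897,-0.1431)
member 4 (2-3): L=7.3219, (cx,cy)=(0.3167,0.9485)
member 5 (2-4): L=4.5870, (cx,cy)=(1.0000,0.0000)
member 6 (3-4): L=7.3059, (cx,cy)=(0.3104,-0.9506)
solve A·x = −loads:
  F[0-1] = -1455.9775 N (compression)
  F[0-2] = +564.2445 N (tension)
  F[1-2] = +1585.9349 N (tension)
  F[1-3] = -822.4166 N (compression)
  F[2-3] = +1237.8853 N (tension)
  F[2-4] = +421.8849 N (tension)
  F[3-4] = -1359.0248 N (compression)
  Rx@0 = -188.1600 N
  Ry@0 = +1406.5671 N
  Ry@4 = +1291.8829 N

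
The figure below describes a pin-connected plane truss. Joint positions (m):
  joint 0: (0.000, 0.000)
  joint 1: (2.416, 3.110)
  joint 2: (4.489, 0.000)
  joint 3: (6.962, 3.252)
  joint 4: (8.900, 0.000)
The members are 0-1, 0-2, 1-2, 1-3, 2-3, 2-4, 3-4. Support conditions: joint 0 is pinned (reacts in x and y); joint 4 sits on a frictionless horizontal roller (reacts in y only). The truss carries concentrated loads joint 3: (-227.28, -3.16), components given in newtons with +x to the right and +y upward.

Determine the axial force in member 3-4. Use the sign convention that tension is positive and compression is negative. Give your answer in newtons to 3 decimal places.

93.798

N=5 nodes, M=7 members, R=3 reactions → 2N=10, M+R=10
member 0 (0-1): L=3.9382, (cx,cy)=(0.6135,0.7897)
member 1 (0-2): L=4.4890, (cx,cy)=(1.0000,0.0000)
member 2 (1-2): L=3.7376, (cx,cy)=(0.5546,-0.8321)
member 3 (1-3): L=4.5482, (cx,cy)=(0.9995,0.0312)
member 4 (2-3): L=4.0855, (cx,cy)=(0.6053,0.7960)
member 5 (2-4): L=4.4110, (cx,cy)=(1.0000,0.0000)
member 6 (3-4): L=3.7857, (cx,cy)=(0.5119,-0.8590)
solve A·x = −loads:
  F[0-1] = -106.0325 N (compression)
  F[0-2] = -162.2308 N (compression)
  F[1-2] = +96.1870 N (tension)
  F[1-3] = -118.4559 N (compression)
  F[2-3] = -100.5498 N (compression)
  F[2-4] = -48.0178 N (compression)
  F[3-4] = +93.7976 N (tension)
  Rx@0 = +227.2800 N
  Ry@0 = +83.7347 N
  Ry@4 = -80.5747 N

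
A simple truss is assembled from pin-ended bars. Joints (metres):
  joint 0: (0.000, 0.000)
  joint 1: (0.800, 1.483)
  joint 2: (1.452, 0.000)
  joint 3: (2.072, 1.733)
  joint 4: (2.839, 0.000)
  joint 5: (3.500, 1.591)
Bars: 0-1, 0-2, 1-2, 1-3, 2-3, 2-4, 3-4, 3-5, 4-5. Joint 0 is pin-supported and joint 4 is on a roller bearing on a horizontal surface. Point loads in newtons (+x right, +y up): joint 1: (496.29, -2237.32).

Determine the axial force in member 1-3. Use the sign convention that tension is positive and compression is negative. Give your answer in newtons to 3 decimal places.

-780.575

N=6 nodes, M=9 members, R=3 reactions → 2N=12, M+R=12
member 0 (0-1): L=1.6850, (cx,cy)=(0.4748,0.8801)
member 1 (0-2): L=1.4520, (cx,cy)=(1.0000,0.0000)
member 2 (1-2): L=1.6200, (cx,cy)=(0.4025,-0.9154)
member 3 (1-3): L=1.2963, (cx,cy)=(0.9812,0.1929)
member 4 (2-3): L=1.8406, (cx,cy)=(0.3369,0.9416)
member 5 (2-4): L=1.3870, (cx,cy)=(1.0000,0.0000)
member 6 (3-4): L=1.8951, (cx,cy)=(0.4047,-0.9144)
member 7 (3-5): L=1.4350, (cx,cy)=(0.9951,-0.0990)
member 8 (4-5): L=1.7228, (cx,cy)=(0.3837,0.9235)
solve A·x = −loads:
  F[0-1] = -1531.1988 N (compression)
  F[0-2] = +1223.2605 N (tension)
  F[1-2] = -1136.3292 N (compression)
  F[1-3] = -780.5754 N (compression)
  F[2-3] = +1104.8010 N (tension)
  F[2-4] = +393.7673 N (tension)
  F[3-4] = -972.9420 N (compression)
  F[3-5] = -0.0000 N (tension)
  F[4-5] = +0.0000 N (tension)
  Rx@0 = -496.2900 N
  Ry@0 = +1347.6215 N
  Ry@4 = +889.6985 N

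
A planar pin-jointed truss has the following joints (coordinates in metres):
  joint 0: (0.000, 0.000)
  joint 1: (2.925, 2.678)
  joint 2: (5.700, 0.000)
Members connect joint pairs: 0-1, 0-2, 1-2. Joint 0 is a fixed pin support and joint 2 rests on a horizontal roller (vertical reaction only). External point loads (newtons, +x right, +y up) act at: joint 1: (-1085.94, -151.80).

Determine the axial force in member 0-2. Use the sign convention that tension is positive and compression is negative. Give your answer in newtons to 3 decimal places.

-447.962

N=3 nodes, M=3 members, R=3 reactions → 2N=6, M+R=6
member 0 (0-1): L=3.9658, (cx,cy)=(0.7376,0.6753)
member 1 (0-2): L=5.7000, (cx,cy)=(1.0000,0.0000)
member 2 (1-2): L=3.8565, (cx,cy)=(0.7196,-0.6944)
solve A·x = −loads:
  F[0-1] = -864.9814 N (compression)
  F[0-2] = -447.9624 N (compression)
  F[1-2] = +622.5408 N (tension)
  Rx@0 = +1085.9400 N
  Ry@0 = +584.1039 N
  Ry@2 = -432.3039 N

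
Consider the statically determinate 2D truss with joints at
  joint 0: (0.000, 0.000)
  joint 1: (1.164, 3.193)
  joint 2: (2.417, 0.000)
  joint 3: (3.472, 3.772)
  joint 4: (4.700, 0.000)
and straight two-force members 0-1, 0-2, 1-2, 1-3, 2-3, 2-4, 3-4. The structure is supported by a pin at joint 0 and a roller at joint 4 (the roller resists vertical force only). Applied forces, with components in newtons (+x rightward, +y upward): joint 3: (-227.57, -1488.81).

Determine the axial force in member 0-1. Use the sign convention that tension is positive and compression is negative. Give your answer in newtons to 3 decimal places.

-608.427

N=5 nodes, M=7 members, R=3 reactions → 2N=10, M+R=10
member 0 (0-1): L=3.3986, (cx,cy)=(0.3425,0.9395)
member 1 (0-2): L=2.4170, (cx,cy)=(1.0000,0.0000)
member 2 (1-2): L=3.4301, (cx,cy)=(0.3653,-0.9309)
member 3 (1-3): L=2.3795, (cx,cy)=(0.9699,0.2433)
member 4 (2-3): L=3.9168, (cx,cy)=(0.2694,0.9630)
member 5 (2-4): L=2.2830, (cx,cy)=(1.0000,0.0000)
member 6 (3-4): L=3.9669, (cx,cy)=(0.3096,-0.9509)
solve A·x = −loads:
  F[0-1] = -608.4270 N (compression)
  F[0-2] = -19.1844 N (compression)
  F[1-2] = +507.9074 N (tension)
  F[1-3] = -406.1310 N (compression)
  F[2-3] = -490.9509 N (compression)
  F[2-4] = +298.5947 N (tension)
  F[3-4] = -964.5627 N (compression)
  Rx@0 = +227.5700 N
  Ry@0 = +571.6282 N
  Ry@4 = +917.1818 N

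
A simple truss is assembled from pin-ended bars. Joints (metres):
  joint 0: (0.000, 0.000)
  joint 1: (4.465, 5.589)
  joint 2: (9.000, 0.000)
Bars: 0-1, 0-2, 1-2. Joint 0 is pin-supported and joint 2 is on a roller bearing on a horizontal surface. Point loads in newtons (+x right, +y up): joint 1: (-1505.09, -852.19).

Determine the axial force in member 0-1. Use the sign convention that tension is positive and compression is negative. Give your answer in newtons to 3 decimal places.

N=3 nodes, M=3 members, R=3 reactions → 2N=6, M+R=6
member 0 (0-1): L=7.1535, (cx,cy)=(0.6242,0.7813)
member 1 (0-2): L=9.0000, (cx,cy)=(1.0000,0.0000)
member 2 (1-2): L=7.1974, (cx,cy)=(0.6301,-0.7765)
solve A·x = −loads:
  F[0-1] = -1745.9170 N (compression)
  F[0-2] = -415.3472 N (compression)
  F[1-2] = +659.1922 N (tension)
  Rx@0 = +1505.0900 N
  Ry@0 = +1364.0700 N
  Ry@2 = -511.8800 N

-1745.917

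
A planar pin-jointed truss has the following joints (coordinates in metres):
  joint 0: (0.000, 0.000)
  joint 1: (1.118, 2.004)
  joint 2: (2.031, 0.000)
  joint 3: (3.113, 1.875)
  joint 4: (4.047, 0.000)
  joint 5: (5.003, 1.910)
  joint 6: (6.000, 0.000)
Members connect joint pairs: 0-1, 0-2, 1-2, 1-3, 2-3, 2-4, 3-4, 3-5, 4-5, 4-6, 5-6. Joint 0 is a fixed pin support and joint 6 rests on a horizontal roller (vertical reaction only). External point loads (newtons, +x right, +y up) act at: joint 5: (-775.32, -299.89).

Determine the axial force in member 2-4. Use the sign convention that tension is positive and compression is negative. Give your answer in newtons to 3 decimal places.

N=7 nodes, M=11 members, R=3 reactions → 2N=14, M+R=14
member 0 (0-1): L=2.2948, (cx,cy)=(0.4872,0.8733)
member 1 (0-2): L=2.0310, (cx,cy)=(1.0000,0.0000)
member 2 (1-2): L=2.2022, (cx,cy)=(0.4146,-0.9100)
member 3 (1-3): L=1.9992, (cx,cy)=(0.9979,-0.0645)
member 4 (2-3): L=2.1648, (cx,cy)=(0.4998,0.8661)
member 5 (2-4): L=2.0160, (cx,cy)=(1.0000,0.0000)
member 6 (3-4): L=2.0948, (cx,cy)=(0.4459,-0.8951)
member 7 (3-5): L=1.8903, (cx,cy)=(0.9998,0.0185)
member 8 (4-5): L=2.1359, (cx,cy)=(0.4476,0.8942)
member 9 (4-6): L=1.9530, (cx,cy)=(1.0000,0.0000)
member 10 (5-6): L=2.1546, (cx,cy)=(0.4627,-0.8865)
solve A·x = −loads:
  F[0-1] = -339.6822 N (compression)
  F[0-2] = -609.8281 N (compression)
  F[1-2] = +347.9877 N (tension)
  F[1-3] = -310.4109 N (compression)
  F[2-3] = -365.6162 N (compression)
  F[2-4] = -282.8153 N (compression)
  F[3-4] = +318.2830 N (tension)
  F[3-5] = -634.5284 N (compression)
  F[4-5] = -318.5872 N (compression)
  F[4-6] = +1.6955 N (tension)
  F[5-6] = -3.6640 N (compression)
  Rx@0 = +775.3200 N
  Ry@0 = +296.6419 N
  Ry@6 = +3.2481 N

-282.815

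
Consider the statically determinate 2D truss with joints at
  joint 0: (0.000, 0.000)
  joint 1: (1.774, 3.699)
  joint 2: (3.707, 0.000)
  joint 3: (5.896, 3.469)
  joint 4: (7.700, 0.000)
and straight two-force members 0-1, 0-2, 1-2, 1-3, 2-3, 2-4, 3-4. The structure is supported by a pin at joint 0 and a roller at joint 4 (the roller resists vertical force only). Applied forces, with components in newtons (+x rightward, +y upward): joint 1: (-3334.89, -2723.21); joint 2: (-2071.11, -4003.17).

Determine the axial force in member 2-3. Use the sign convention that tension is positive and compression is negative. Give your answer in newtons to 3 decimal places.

N=5 nodes, M=7 members, R=3 reactions → 2N=10, M+R=10
member 0 (0-1): L=4.1024, (cx,cy)=(0.4324,0.9017)
member 1 (0-2): L=3.7070, (cx,cy)=(1.0000,0.0000)
member 2 (1-2): L=4.1736, (cx,cy)=(0.4631,-0.8863)
member 3 (1-3): L=4.1284, (cx,cy)=(0.9984,-0.0557)
member 4 (2-3): L=4.1019, (cx,cy)=(0.5337,0.8457)
member 5 (2-4): L=3.9930, (cx,cy)=(1.0000,0.0000)
member 6 (3-4): L=3.9100, (cx,cy)=(0.4614,-0.8872)
solve A·x = −loads:
  F[0-1] = -6403.4541 N (compression)
  F[0-2] = -2636.9549 N (compression)
  F[1-2] = +3508.6801 N (tension)
  F[1-3] = -1060.8383 N (compression)
  F[2-3] = +1056.5082 N (tension)
  F[2-4] = +495.3814 N (tension)
  F[3-4] = -1073.7023 N (compression)
  Rx@0 = +5406.0000 N
  Ry@0 = +5773.7868 N
  Ry@4 = +952.5932 N

1056.508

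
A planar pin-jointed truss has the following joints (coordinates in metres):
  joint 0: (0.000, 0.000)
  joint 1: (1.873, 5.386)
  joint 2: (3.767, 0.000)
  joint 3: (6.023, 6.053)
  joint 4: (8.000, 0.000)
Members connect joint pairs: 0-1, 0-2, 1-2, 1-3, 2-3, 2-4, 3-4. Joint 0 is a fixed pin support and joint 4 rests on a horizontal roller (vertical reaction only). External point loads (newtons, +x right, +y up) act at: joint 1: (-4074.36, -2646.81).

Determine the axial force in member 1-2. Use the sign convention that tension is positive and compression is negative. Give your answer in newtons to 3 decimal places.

2519.949

N=5 nodes, M=7 members, R=3 reactions → 2N=10, M+R=10
member 0 (0-1): L=5.7024, (cx,cy)=(0.3285,0.9445)
member 1 (0-2): L=3.7670, (cx,cy)=(1.0000,0.0000)
member 2 (1-2): L=5.7093, (cx,cy)=(0.3317,-0.9434)
member 3 (1-3): L=4.2033, (cx,cy)=(0.9873,0.1587)
member 4 (2-3): L=6.4597, (cx,cy)=(0.3492,0.9370)
member 5 (2-4): L=4.2330, (cx,cy)=(1.0000,0.0000)
member 6 (3-4): L=6.3677, (cx,cy)=(0.3105,-0.9506)
solve A·x = −loads:
  F[0-1] = -5050.3940 N (compression)
  F[0-2] = -2415.5106 N (compression)
  F[1-2] = +2519.9491 N (tension)
  F[1-3] = +1599.8169 N (tension)
  F[2-3] = -2536.9933 N (compression)
  F[2-4] = -693.5271 N (compression)
  F[3-4] = +2233.7672 N (tension)
  Rx@0 = +4074.3600 N
  Ry@0 = +4770.1885 N
  Ry@4 = -2123.3785 N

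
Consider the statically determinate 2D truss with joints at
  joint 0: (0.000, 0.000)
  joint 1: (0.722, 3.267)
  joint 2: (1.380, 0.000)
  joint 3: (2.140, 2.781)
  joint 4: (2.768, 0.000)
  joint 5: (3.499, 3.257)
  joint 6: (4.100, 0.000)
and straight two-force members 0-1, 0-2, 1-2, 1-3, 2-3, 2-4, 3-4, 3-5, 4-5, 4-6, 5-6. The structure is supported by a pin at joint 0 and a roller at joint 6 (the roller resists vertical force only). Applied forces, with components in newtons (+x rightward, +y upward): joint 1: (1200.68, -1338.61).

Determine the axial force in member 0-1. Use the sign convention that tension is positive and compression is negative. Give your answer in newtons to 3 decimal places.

N=7 nodes, M=11 members, R=3 reactions → 2N=14, M+R=14
member 0 (0-1): L=3.3458, (cx,cy)=(0.2158,0.9764)
member 1 (0-2): L=1.3800, (cx,cy)=(1.0000,0.0000)
member 2 (1-2): L=3.3326, (cx,cy)=(0.1974,-0.9803)
member 3 (1-3): L=1.4990, (cx,cy)=(0.9460,-0.3242)
member 4 (2-3): L=2.8830, (cx,cy)=(0.2636,0.9646)
member 5 (2-4): L=1.3880, (cx,cy)=(1.0000,0.0000)
member 6 (3-4): L=2.8510, (cx,cy)=(0.2203,-0.9754)
member 7 (3-5): L=1.4400, (cx,cy)=(0.9438,0.3306)
member 8 (4-5): L=3.3380, (cx,cy)=(0.2190,0.9757)
member 9 (4-6): L=1.3320, (cx,cy)=(1.0000,0.0000)
member 10 (5-6): L=3.3120, (cx,cy)=(0.1815,-0.9834)
solve A·x = −loads:
  F[0-1] = -149.6734 N (compression)
  F[0-2] = +1232.9782 N (tension)
  F[1-2] = -843.5678 N (compression)
  F[1-3] = -1127.3181 N (compression)
  F[2-3] = +857.2859 N (tension)
  F[2-4] = +840.4269 N (tension)
  F[3-4] = -1412.5427 N (compression)
  F[3-5] = -560.8112 N (compression)
  F[4-5] = +1412.1255 N (tension)
  F[4-6] = +220.0400 N (tension)
  F[5-6] = -1212.5945 N (compression)
  Rx@0 = -1200.6800 N
  Ry@0 = +146.1471 N
  Ry@6 = +1192.4629 N

-149.673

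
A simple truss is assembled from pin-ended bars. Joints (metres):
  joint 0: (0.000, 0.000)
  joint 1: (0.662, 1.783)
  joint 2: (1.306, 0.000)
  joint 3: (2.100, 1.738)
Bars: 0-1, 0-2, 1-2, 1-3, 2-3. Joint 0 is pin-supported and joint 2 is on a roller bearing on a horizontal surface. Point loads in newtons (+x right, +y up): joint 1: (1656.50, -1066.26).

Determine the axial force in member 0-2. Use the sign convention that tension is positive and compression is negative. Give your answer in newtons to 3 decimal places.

N=4 nodes, M=5 members, R=3 reactions → 2N=8, M+R=8
member 0 (0-1): L=1.9019, (cx,cy)=(0.3481,0.9375)
member 1 (0-2): L=1.3060, (cx,cy)=(1.0000,0.0000)
member 2 (1-2): L=1.8957, (cx,cy)=(0.3397,-0.9405)
member 3 (1-3): L=1.4387, (cx,cy)=(0.9995,-0.0313)
member 4 (2-3): L=1.9108, (cx,cy)=(0.4155,0.9096)
solve A·x = −loads:
  F[0-1] = +1851.5096 N (tension)
  F[0-2] = +1012.0493 N (tension)
  F[1-2] = -2979.1629 N (compression)
  F[1-3] = -0.0000 N (compression)
  F[2-3] = +0.0000 N (tension)
  Rx@0 = -1656.5000 N
  Ry@0 = -1735.7336 N
  Ry@2 = +2801.9936 N

1012.049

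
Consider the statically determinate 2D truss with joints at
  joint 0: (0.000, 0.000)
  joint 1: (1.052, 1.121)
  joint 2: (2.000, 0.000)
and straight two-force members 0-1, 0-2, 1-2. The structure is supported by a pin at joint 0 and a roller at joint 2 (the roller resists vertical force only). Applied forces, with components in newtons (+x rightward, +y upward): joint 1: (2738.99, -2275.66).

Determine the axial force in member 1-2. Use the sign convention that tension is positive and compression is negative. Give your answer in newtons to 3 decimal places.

N=3 nodes, M=3 members, R=3 reactions → 2N=6, M+R=6
member 0 (0-1): L=1.5373, (cx,cy)=(0.6843,0.7292)
member 1 (0-2): L=2.0000, (cx,cy)=(1.0000,0.0000)
member 2 (1-2): L=1.4681, (cx,cy)=(0.6457,-0.7636)
solve A·x = −loads:
  F[0-1] = +626.0915 N (tension)
  F[0-2] = +2310.5500 N (tension)
  F[1-2] = -3578.2068 N (compression)
  Rx@0 = -2738.9900 N
  Ry@0 = -456.5411 N
  Ry@2 = +2732.2011 N

-3578.207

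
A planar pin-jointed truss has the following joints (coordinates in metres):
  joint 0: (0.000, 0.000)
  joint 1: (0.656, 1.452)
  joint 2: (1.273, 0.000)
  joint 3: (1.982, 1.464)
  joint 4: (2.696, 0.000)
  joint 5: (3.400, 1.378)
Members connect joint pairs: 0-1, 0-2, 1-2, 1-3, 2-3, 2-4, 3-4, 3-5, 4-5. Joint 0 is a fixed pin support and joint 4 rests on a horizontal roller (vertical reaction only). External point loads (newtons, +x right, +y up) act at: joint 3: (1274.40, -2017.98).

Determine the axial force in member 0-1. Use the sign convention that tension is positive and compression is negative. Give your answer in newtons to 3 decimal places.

172.936

N=6 nodes, M=9 members, R=3 reactions → 2N=12, M+R=12
member 0 (0-1): L=1.5933, (cx,cy)=(0.4117,0.9113)
member 1 (0-2): L=1.2730, (cx,cy)=(1.0000,0.0000)
member 2 (1-2): L=1.5777, (cx,cy)=(0.3911,-0.9204)
member 3 (1-3): L=1.3261, (cx,cy)=(1.0000,0.0090)
member 4 (2-3): L=1.6266, (cx,cy)=(0.4359,0.9000)
member 5 (2-4): L=1.4230, (cx,cy)=(1.0000,0.0000)
member 6 (3-4): L=1.6288, (cx,cy)=(0.4384,-0.8988)
member 7 (3-5): L=1.4206, (cx,cy)=(0.9982,-0.0605)
member 8 (4-5): L=1.5474, (cx,cy)=(0.4550,0.8905)
solve A·x = −loads:
  F[0-1] = +172.9356 N (tension)
  F[0-2] = +1203.1988 N (tension)
  F[1-2] = -169.8828 N (compression)
  F[1-3] = +137.6458 N (tension)
  F[2-3] = +173.7225 N (tension)
  F[2-4] = +1061.0400 N (tension)
  F[3-4] = -2420.5258 N (compression)
  F[3-5] = -0.0000 N (compression)
  F[4-5] = +0.0000 N (tension)
  Rx@0 = -1274.4000 N
  Ry@0 = -157.5979 N
  Ry@4 = +2175.5779 N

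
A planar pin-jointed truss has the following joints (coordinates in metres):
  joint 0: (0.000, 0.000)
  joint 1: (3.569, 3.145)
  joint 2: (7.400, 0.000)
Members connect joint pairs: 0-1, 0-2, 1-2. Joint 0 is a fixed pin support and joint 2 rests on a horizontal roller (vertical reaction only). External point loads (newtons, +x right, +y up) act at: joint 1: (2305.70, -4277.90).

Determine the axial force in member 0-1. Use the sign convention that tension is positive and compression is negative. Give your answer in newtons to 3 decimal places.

-1867.634

N=3 nodes, M=3 members, R=3 reactions → 2N=6, M+R=6
member 0 (0-1): L=4.7570, (cx,cy)=(0.7503,0.6611)
member 1 (0-2): L=7.4000, (cx,cy)=(1.0000,0.0000)
member 2 (1-2): L=4.9566, (cx,cy)=(0.7729,-0.6345)
solve A·x = −loads:
  F[0-1] = -1867.6341 N (compression)
  F[0-2] = +3706.9245 N (tension)
  F[1-2] = -4796.0403 N (compression)
  Rx@0 = -2305.7000 N
  Ry@0 = +1234.7579 N
  Ry@2 = +3043.1421 N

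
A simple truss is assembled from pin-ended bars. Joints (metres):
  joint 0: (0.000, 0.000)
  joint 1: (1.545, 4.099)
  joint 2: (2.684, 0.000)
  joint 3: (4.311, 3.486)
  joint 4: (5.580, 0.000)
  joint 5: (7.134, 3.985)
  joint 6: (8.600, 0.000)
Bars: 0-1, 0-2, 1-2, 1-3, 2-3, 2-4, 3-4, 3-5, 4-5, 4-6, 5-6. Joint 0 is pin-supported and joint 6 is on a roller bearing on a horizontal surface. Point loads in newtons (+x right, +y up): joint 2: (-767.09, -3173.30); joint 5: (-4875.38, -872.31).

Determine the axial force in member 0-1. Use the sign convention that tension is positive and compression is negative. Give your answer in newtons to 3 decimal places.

-4906.025

N=7 nodes, M=11 members, R=3 reactions → 2N=14, M+R=14
member 0 (0-1): L=4.3805, (cx,cy)=(0.3527,0.9357)
member 1 (0-2): L=2.6840, (cx,cy)=(1.0000,0.0000)
member 2 (1-2): L=4.2543, (cx,cy)=(0.2677,-0.9635)
member 3 (1-3): L=2.8331, (cx,cy)=(0.9763,-0.2164)
member 4 (2-3): L=3.8470, (cx,cy)=(0.4229,0.9062)
member 5 (2-4): L=2.8960, (cx,cy)=(1.0000,0.0000)
member 6 (3-4): L=3.7098, (cx,cy)=(0.3421,-0.9397)
member 7 (3-5): L=2.8668, (cx,cy)=(0.9847,0.1741)
member 8 (4-5): L=4.2773, (cx,cy)=(0.3633,0.9317)
member 9 (4-6): L=3.0200, (cx,cy)=(1.0000,0.0000)
member 10 (5-6): L=4.2461, (cx,cy)=(0.3453,-0.9385)
solve A·x = −loads:
  F[0-1] = -4906.0255 N (compression)
  F[0-2] = -3912.1195 N (compression)
  F[1-2] = +5501.4890 N (tension)
  F[1-3] = -3280.9787 N (compression)
  F[2-3] = -2347.6493 N (compression)
  F[2-4] = -679.2359 N (compression)
  F[3-4] = +675.6340 N (tension)
  F[3-5] = -4495.8893 N (compression)
  F[4-5] = -681.4419 N (compression)
  F[4-6] = -200.5454 N (compression)
  F[5-6] = +580.8568 N (tension)
  Rx@0 = +5642.4700 N
  Ry@0 = +4590.7487 N
  Ry@6 = -545.1387 N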